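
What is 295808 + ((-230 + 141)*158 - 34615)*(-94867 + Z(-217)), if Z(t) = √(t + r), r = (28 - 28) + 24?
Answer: 4618136767 - 48677*I*√193 ≈ 4.6181e+9 - 6.7624e+5*I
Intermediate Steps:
r = 24 (r = 0 + 24 = 24)
Z(t) = √(24 + t) (Z(t) = √(t + 24) = √(24 + t))
295808 + ((-230 + 141)*158 - 34615)*(-94867 + Z(-217)) = 295808 + ((-230 + 141)*158 - 34615)*(-94867 + √(24 - 217)) = 295808 + (-89*158 - 34615)*(-94867 + √(-193)) = 295808 + (-14062 - 34615)*(-94867 + I*√193) = 295808 - 48677*(-94867 + I*√193) = 295808 + (4617840959 - 48677*I*√193) = 4618136767 - 48677*I*√193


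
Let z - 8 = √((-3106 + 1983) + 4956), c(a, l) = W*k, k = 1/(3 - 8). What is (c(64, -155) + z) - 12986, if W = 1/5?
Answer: -324451/25 + √3833 ≈ -12916.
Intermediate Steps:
W = ⅕ (W = 1*(⅕) = ⅕ ≈ 0.20000)
k = -⅕ (k = 1/(-5) = -⅕ ≈ -0.20000)
c(a, l) = -1/25 (c(a, l) = (⅕)*(-⅕) = -1/25)
z = 8 + √3833 (z = 8 + √((-3106 + 1983) + 4956) = 8 + √(-1123 + 4956) = 8 + √3833 ≈ 69.911)
(c(64, -155) + z) - 12986 = (-1/25 + (8 + √3833)) - 12986 = (199/25 + √3833) - 12986 = -324451/25 + √3833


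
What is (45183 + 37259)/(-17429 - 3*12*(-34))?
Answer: -82442/16205 ≈ -5.0874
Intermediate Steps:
(45183 + 37259)/(-17429 - 3*12*(-34)) = 82442/(-17429 - 36*(-34)) = 82442/(-17429 + 1224) = 82442/(-16205) = 82442*(-1/16205) = -82442/16205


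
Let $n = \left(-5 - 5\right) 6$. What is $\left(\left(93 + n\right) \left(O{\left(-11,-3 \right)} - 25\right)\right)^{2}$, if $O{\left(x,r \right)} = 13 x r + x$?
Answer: $168194961$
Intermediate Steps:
$n = -60$ ($n = \left(-10\right) 6 = -60$)
$O{\left(x,r \right)} = x + 13 r x$ ($O{\left(x,r \right)} = 13 r x + x = x + 13 r x$)
$\left(\left(93 + n\right) \left(O{\left(-11,-3 \right)} - 25\right)\right)^{2} = \left(\left(93 - 60\right) \left(- 11 \left(1 + 13 \left(-3\right)\right) - 25\right)\right)^{2} = \left(33 \left(- 11 \left(1 - 39\right) - 25\right)\right)^{2} = \left(33 \left(\left(-11\right) \left(-38\right) - 25\right)\right)^{2} = \left(33 \left(418 - 25\right)\right)^{2} = \left(33 \cdot 393\right)^{2} = 12969^{2} = 168194961$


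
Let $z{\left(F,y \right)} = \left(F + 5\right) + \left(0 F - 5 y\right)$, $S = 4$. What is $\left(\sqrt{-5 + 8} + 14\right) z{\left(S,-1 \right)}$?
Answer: $196 + 14 \sqrt{3} \approx 220.25$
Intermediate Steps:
$z{\left(F,y \right)} = 5 + F - 5 y$ ($z{\left(F,y \right)} = \left(5 + F\right) + \left(0 - 5 y\right) = \left(5 + F\right) - 5 y = 5 + F - 5 y$)
$\left(\sqrt{-5 + 8} + 14\right) z{\left(S,-1 \right)} = \left(\sqrt{-5 + 8} + 14\right) \left(5 + 4 - -5\right) = \left(\sqrt{3} + 14\right) \left(5 + 4 + 5\right) = \left(14 + \sqrt{3}\right) 14 = 196 + 14 \sqrt{3}$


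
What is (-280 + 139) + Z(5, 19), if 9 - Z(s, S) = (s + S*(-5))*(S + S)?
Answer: 3288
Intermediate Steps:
Z(s, S) = 9 - 2*S*(s - 5*S) (Z(s, S) = 9 - (s + S*(-5))*(S + S) = 9 - (s - 5*S)*2*S = 9 - 2*S*(s - 5*S))
(-280 + 139) + Z(5, 19) = (-280 + 139) + (9 + 10*19**2 - 2*19*5) = -141 + (9 + 10*361 - 190) = -141 + (9 + 3610 - 190) = -141 + 3429 = 3288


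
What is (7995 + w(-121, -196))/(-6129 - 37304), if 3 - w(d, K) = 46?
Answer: -7952/43433 ≈ -0.18309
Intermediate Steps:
w(d, K) = -43 (w(d, K) = 3 - 1*46 = 3 - 46 = -43)
(7995 + w(-121, -196))/(-6129 - 37304) = (7995 - 43)/(-6129 - 37304) = 7952/(-43433) = 7952*(-1/43433) = -7952/43433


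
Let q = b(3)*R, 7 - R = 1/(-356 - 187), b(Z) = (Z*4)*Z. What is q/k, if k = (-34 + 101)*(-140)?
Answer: -11406/424445 ≈ -0.026873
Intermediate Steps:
b(Z) = 4*Z² (b(Z) = (4*Z)*Z = 4*Z²)
R = 3802/543 (R = 7 - 1/(-356 - 187) = 7 - 1/(-543) = 7 - 1*(-1/543) = 7 + 1/543 = 3802/543 ≈ 7.0018)
k = -9380 (k = 67*(-140) = -9380)
q = 45624/181 (q = (4*3²)*(3802/543) = (4*9)*(3802/543) = 36*(3802/543) = 45624/181 ≈ 252.07)
q/k = (45624/181)/(-9380) = (45624/181)*(-1/9380) = -11406/424445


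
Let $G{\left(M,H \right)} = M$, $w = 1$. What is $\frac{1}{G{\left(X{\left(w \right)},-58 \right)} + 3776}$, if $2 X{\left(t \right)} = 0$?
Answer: $\frac{1}{3776} \approx 0.00026483$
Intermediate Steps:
$X{\left(t \right)} = 0$ ($X{\left(t \right)} = \frac{1}{2} \cdot 0 = 0$)
$\frac{1}{G{\left(X{\left(w \right)},-58 \right)} + 3776} = \frac{1}{0 + 3776} = \frac{1}{3776}$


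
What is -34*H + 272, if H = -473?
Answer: 16354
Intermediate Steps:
-34*H + 272 = -34*(-473) + 272 = 16082 + 272 = 16354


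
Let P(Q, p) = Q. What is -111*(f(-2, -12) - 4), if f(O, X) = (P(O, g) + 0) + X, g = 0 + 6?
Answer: 1998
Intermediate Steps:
g = 6
f(O, X) = O + X (f(O, X) = (O + 0) + X = O + X)
-111*(f(-2, -12) - 4) = -111*((-2 - 12) - 4) = -111*(-14 - 4) = -111*(-18) = 1998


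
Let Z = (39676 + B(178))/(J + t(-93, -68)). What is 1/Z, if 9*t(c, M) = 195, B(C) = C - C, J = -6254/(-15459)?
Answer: 113733/204450428 ≈ 0.00055629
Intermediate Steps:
J = 6254/15459 (J = -6254*(-1/15459) = 6254/15459 ≈ 0.40455)
B(C) = 0
t(c, M) = 65/3 (t(c, M) = (1/9)*195 = 65/3)
Z = 204450428/113733 (Z = (39676 + 0)/(6254/15459 + 65/3) = 39676/(113733/5153) = 39676*(5153/113733) = 204450428/113733 ≈ 1797.6)
1/Z = 1/(204450428/113733) = 113733/204450428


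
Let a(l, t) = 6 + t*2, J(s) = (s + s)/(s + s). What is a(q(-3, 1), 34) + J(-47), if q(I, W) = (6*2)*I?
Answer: 75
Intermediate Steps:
J(s) = 1 (J(s) = (2*s)/((2*s)) = (2*s)*(1/(2*s)) = 1)
q(I, W) = 12*I
a(l, t) = 6 + 2*t
a(q(-3, 1), 34) + J(-47) = (6 + 2*34) + 1 = (6 + 68) + 1 = 74 + 1 = 75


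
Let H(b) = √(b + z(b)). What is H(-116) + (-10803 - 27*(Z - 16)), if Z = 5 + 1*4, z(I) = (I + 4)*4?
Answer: -10614 + 2*I*√141 ≈ -10614.0 + 23.749*I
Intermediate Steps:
z(I) = 16 + 4*I (z(I) = (4 + I)*4 = 16 + 4*I)
Z = 9 (Z = 5 + 4 = 9)
H(b) = √(16 + 5*b) (H(b) = √(b + (16 + 4*b)) = √(16 + 5*b))
H(-116) + (-10803 - 27*(Z - 16)) = √(16 + 5*(-116)) + (-10803 - 27*(9 - 16)) = √(16 - 580) + (-10803 - 27*(-7)) = √(-564) + (-10803 - 1*(-189)) = 2*I*√141 + (-10803 + 189) = 2*I*√141 - 10614 = -10614 + 2*I*√141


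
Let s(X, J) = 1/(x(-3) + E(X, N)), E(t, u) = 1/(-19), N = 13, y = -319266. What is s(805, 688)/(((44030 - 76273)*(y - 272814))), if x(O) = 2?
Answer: 1/37176111120 ≈ 2.6899e-11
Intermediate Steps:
E(t, u) = -1/19
s(X, J) = 19/37 (s(X, J) = 1/(2 - 1/19) = 1/(37/19) = 19/37)
s(805, 688)/(((44030 - 76273)*(y - 272814))) = 19/(37*(((44030 - 76273)*(-319266 - 272814)))) = 19/(37*((-32243*(-592080)))) = (19/37)/19090435440 = (19/37)*(1/19090435440) = 1/37176111120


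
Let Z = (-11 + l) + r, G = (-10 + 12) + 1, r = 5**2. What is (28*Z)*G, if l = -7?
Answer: 588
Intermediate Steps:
r = 25
G = 3 (G = 2 + 1 = 3)
Z = 7 (Z = (-11 - 7) + 25 = -18 + 25 = 7)
(28*Z)*G = (28*7)*3 = 196*3 = 588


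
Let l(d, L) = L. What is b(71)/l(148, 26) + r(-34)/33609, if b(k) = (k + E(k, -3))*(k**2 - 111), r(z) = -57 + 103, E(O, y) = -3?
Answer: 5633541178/436917 ≈ 12894.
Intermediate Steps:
r(z) = 46
b(k) = (-111 + k**2)*(-3 + k) (b(k) = (k - 3)*(k**2 - 111) = (-3 + k)*(-111 + k**2) = (-111 + k**2)*(-3 + k))
b(71)/l(148, 26) + r(-34)/33609 = (333 + 71**3 - 111*71 - 3*71**2)/26 + 46/33609 = (333 + 357911 - 7881 - 3*5041)*(1/26) + 46*(1/33609) = (333 + 357911 - 7881 - 15123)*(1/26) + 46/33609 = 335240*(1/26) + 46/33609 = 167620/13 + 46/33609 = 5633541178/436917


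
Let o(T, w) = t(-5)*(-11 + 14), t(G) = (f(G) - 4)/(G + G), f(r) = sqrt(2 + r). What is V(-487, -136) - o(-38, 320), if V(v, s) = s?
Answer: -686/5 + 3*I*sqrt(3)/10 ≈ -137.2 + 0.51962*I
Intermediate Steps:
t(G) = (-4 + sqrt(2 + G))/(2*G) (t(G) = (sqrt(2 + G) - 4)/(G + G) = (-4 + sqrt(2 + G))/((2*G)) = (-4 + sqrt(2 + G))*(1/(2*G)) = (-4 + sqrt(2 + G))/(2*G))
o(T, w) = 6/5 - 3*I*sqrt(3)/10 (o(T, w) = ((1/2)*(-4 + sqrt(2 - 5))/(-5))*(-11 + 14) = ((1/2)*(-1/5)*(-4 + sqrt(-3)))*3 = ((1/2)*(-1/5)*(-4 + I*sqrt(3)))*3 = (2/5 - I*sqrt(3)/10)*3 = 6/5 - 3*I*sqrt(3)/10)
V(-487, -136) - o(-38, 320) = -136 - (6/5 - 3*I*sqrt(3)/10) = -136 + (-6/5 + 3*I*sqrt(3)/10) = -686/5 + 3*I*sqrt(3)/10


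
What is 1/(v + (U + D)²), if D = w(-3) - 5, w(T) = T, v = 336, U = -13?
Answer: 1/777 ≈ 0.0012870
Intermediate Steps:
D = -8 (D = -3 - 5 = -8)
1/(v + (U + D)²) = 1/(336 + (-13 - 8)²) = 1/(336 + (-21)²) = 1/(336 + 441) = 1/777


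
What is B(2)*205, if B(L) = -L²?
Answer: -820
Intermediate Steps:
B(2)*205 = -1*2²*205 = -1*4*205 = -4*205 = -820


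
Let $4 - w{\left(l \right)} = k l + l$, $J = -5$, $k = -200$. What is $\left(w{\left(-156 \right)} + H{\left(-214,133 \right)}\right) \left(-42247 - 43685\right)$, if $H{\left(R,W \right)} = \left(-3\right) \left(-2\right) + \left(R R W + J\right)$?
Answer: $-520733225628$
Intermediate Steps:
$H{\left(R,W \right)} = 1 + W R^{2}$ ($H{\left(R,W \right)} = \left(-3\right) \left(-2\right) + \left(R R W - 5\right) = 6 + \left(R^{2} W - 5\right) = 6 + \left(W R^{2} - 5\right) = 6 + \left(-5 + W R^{2}\right) = 1 + W R^{2}$)
$w{\left(l \right)} = 4 + 199 l$ ($w{\left(l \right)} = 4 - \left(- 200 l + l\right) = 4 - - 199 l = 4 + 199 l$)
$\left(w{\left(-156 \right)} + H{\left(-214,133 \right)}\right) \left(-42247 - 43685\right) = \left(\left(4 + 199 \left(-156\right)\right) + \left(1 + 133 \left(-214\right)^{2}\right)\right) \left(-42247 - 43685\right) = \left(\left(4 - 31044\right) + \left(1 + 133 \cdot 45796\right)\right) \left(-85932\right) = \left(-31040 + \left(1 + 6090868\right)\right) \left(-85932\right) = \left(-31040 + 6090869\right) \left(-85932\right) = 6059829 \left(-85932\right) = -520733225628$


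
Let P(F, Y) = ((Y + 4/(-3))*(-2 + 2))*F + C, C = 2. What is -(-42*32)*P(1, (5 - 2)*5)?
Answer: 2688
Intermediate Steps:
P(F, Y) = 2 (P(F, Y) = ((Y + 4/(-3))*(-2 + 2))*F + 2 = ((Y + 4*(-1/3))*0)*F + 2 = ((Y - 4/3)*0)*F + 2 = ((-4/3 + Y)*0)*F + 2 = 0*F + 2 = 0 + 2 = 2)
-(-42*32)*P(1, (5 - 2)*5) = -(-42*32)*2 = -(-1344)*2 = -1*(-2688) = 2688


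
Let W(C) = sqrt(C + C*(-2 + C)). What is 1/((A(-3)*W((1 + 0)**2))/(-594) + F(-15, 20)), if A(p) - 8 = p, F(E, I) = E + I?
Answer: 1/5 ≈ 0.20000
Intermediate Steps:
A(p) = 8 + p
1/((A(-3)*W((1 + 0)**2))/(-594) + F(-15, 20)) = 1/(((8 - 3)*sqrt((1 + 0)**2*(-1 + (1 + 0)**2)))/(-594) + (-15 + 20)) = 1/((5*sqrt(1**2*(-1 + 1**2)))*(-1/594) + 5) = 1/((5*sqrt(1*(-1 + 1)))*(-1/594) + 5) = 1/((5*sqrt(1*0))*(-1/594) + 5) = 1/((5*sqrt(0))*(-1/594) + 5) = 1/((5*0)*(-1/594) + 5) = 1/(0*(-1/594) + 5) = 1/(0 + 5) = 1/5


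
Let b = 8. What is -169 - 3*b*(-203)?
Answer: 4703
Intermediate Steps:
-169 - 3*b*(-203) = -169 - 3*8*(-203) = -169 - 24*(-203) = -169 + 4872 = 4703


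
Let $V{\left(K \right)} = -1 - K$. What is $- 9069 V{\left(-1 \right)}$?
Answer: $0$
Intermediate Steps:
$- 9069 V{\left(-1 \right)} = - 9069 \left(-1 - -1\right) = - 9069 \left(-1 + 1\right) = \left(-9069\right) 0 = 0$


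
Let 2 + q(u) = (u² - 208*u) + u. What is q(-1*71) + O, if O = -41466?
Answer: -21730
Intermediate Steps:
q(u) = -2 + u² - 207*u (q(u) = -2 + ((u² - 208*u) + u) = -2 + (u² - 207*u) = -2 + u² - 207*u)
q(-1*71) + O = (-2 + (-1*71)² - (-207)*71) - 41466 = (-2 + (-71)² - 207*(-71)) - 41466 = (-2 + 5041 + 14697) - 41466 = 19736 - 41466 = -21730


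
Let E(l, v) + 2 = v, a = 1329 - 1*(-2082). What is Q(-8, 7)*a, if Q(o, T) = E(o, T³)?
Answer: 1163151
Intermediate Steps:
a = 3411 (a = 1329 + 2082 = 3411)
E(l, v) = -2 + v
Q(o, T) = -2 + T³
Q(-8, 7)*a = (-2 + 7³)*3411 = (-2 + 343)*3411 = 341*3411 = 1163151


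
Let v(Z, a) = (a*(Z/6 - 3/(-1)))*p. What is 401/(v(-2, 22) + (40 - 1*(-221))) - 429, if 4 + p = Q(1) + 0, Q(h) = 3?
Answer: -259200/607 ≈ -427.02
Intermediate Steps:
p = -1 (p = -4 + (3 + 0) = -4 + 3 = -1)
v(Z, a) = -a*(3 + Z/6) (v(Z, a) = (a*(Z/6 - 3/(-1)))*(-1) = (a*(Z*(1/6) - 3*(-1)))*(-1) = (a*(Z/6 + 3))*(-1) = (a*(3 + Z/6))*(-1) = -a*(3 + Z/6))
401/(v(-2, 22) + (40 - 1*(-221))) - 429 = 401/(-1/6*22*(18 - 2) + (40 - 1*(-221))) - 429 = 401/(-1/6*22*16 + (40 + 221)) - 429 = 401/(-176/3 + 261) - 429 = 401/(607/3) - 429 = (3/607)*401 - 429 = 1203/607 - 429 = -259200/607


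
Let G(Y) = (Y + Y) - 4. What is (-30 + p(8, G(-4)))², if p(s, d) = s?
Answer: 484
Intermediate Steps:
G(Y) = -4 + 2*Y (G(Y) = 2*Y - 4 = -4 + 2*Y)
(-30 + p(8, G(-4)))² = (-30 + 8)² = (-22)² = 484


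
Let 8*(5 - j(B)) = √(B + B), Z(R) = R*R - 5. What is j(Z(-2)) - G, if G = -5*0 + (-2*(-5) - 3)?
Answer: -2 - I*√2/8 ≈ -2.0 - 0.17678*I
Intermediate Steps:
Z(R) = -5 + R² (Z(R) = R² - 5 = -5 + R²)
j(B) = 5 - √2*√B/8 (j(B) = 5 - √(B + B)/8 = 5 - √2*√B/8)
G = 7 (G = 0 + (10 - 3) = 0 + 7 = 7)
j(Z(-2)) - G = (5 - √2*√(-5 + (-2)²)/8) - 1*7 = (5 - √2*√(-5 + 4)/8) - 7 = (5 - √2*√(-1)/8) - 7 = (5 - √2*I/8) - 7 = (5 - I*√2/8) - 7 = -2 - I*√2/8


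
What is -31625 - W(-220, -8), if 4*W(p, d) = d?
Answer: -31623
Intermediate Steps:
W(p, d) = d/4
-31625 - W(-220, -8) = -31625 - (-8)/4 = -31625 - 1*(-2) = -31625 + 2 = -31623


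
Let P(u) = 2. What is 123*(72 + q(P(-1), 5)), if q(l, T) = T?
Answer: 9471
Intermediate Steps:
123*(72 + q(P(-1), 5)) = 123*(72 + 5) = 123*77 = 9471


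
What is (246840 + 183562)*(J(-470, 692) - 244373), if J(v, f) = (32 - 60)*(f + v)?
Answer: -107854006778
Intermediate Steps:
J(v, f) = -28*f - 28*v (J(v, f) = -28*(f + v) = -28*f - 28*v)
(246840 + 183562)*(J(-470, 692) - 244373) = (246840 + 183562)*((-28*692 - 28*(-470)) - 244373) = 430402*((-19376 + 13160) - 244373) = 430402*(-6216 - 244373) = 430402*(-250589) = -107854006778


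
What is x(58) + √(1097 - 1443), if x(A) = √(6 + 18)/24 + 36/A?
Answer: 18/29 + √6/12 + I*√346 ≈ 0.82481 + 18.601*I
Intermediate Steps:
x(A) = 36/A + √6/12 (x(A) = √24*(1/24) + 36/A = (2*√6)*(1/24) + 36/A = √6/12 + 36/A = 36/A + √6/12)
x(58) + √(1097 - 1443) = (36/58 + √6/12) + √(1097 - 1443) = (36*(1/58) + √6/12) + √(-346) = (18/29 + √6/12) + I*√346 = 18/29 + √6/12 + I*√346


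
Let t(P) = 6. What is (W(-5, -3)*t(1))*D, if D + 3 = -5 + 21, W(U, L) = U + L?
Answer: -624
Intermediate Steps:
W(U, L) = L + U
D = 13 (D = -3 + (-5 + 21) = -3 + 16 = 13)
(W(-5, -3)*t(1))*D = ((-3 - 5)*6)*13 = -8*6*13 = -48*13 = -624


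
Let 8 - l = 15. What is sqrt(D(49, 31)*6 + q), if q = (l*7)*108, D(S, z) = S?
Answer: 7*I*sqrt(102) ≈ 70.697*I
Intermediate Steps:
l = -7 (l = 8 - 1*15 = 8 - 15 = -7)
q = -5292 (q = -7*7*108 = -49*108 = -5292)
sqrt(D(49, 31)*6 + q) = sqrt(49*6 - 5292) = sqrt(294 - 5292) = sqrt(-4998) = 7*I*sqrt(102)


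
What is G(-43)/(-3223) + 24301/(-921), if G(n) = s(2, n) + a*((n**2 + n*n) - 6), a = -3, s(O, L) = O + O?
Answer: -68124811/2968383 ≈ -22.950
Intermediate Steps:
s(O, L) = 2*O
G(n) = 22 - 6*n**2 (G(n) = 2*2 - 3*((n**2 + n*n) - 6) = 4 - 3*((n**2 + n**2) - 6) = 4 - 3*(2*n**2 - 6) = 4 - 3*(-6 + 2*n**2) = 4 + (18 - 6*n**2) = 22 - 6*n**2)
G(-43)/(-3223) + 24301/(-921) = (22 - 6*(-43)**2)/(-3223) + 24301/(-921) = (22 - 6*1849)*(-1/3223) + 24301*(-1/921) = (22 - 11094)*(-1/3223) - 24301/921 = -11072*(-1/3223) - 24301/921 = 11072/3223 - 24301/921 = -68124811/2968383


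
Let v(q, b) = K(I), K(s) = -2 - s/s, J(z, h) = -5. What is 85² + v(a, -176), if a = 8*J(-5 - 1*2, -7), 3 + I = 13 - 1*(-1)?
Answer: 7222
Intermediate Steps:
I = 11 (I = -3 + (13 - 1*(-1)) = -3 + (13 + 1) = -3 + 14 = 11)
K(s) = -3 (K(s) = -2 - 1*1 = -2 - 1 = -3)
a = -40 (a = 8*(-5) = -40)
v(q, b) = -3
85² + v(a, -176) = 85² - 3 = 7225 - 3 = 7222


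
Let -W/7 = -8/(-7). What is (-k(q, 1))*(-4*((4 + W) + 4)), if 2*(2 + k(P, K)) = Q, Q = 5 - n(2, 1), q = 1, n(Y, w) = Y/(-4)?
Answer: 0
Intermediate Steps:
n(Y, w) = -Y/4 (n(Y, w) = Y*(-¼) = -Y/4)
W = -8 (W = -(-56)/(-7) = -(-56)*(-1)/7 = -7*8/7 = -8)
Q = 11/2 (Q = 5 - (-1)*2/4 = 5 - 1*(-½) = 5 + ½ = 11/2 ≈ 5.5000)
k(P, K) = ¾ (k(P, K) = -2 + (½)*(11/2) = -2 + 11/4 = ¾)
(-k(q, 1))*(-4*((4 + W) + 4)) = (-1*¾)*(-4*((4 - 8) + 4)) = -(-3)*(-4 + 4) = -(-3)*0 = -¾*0 = 0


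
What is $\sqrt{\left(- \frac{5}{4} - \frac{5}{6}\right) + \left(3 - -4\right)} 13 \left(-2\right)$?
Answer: $- \frac{13 \sqrt{177}}{3} \approx -57.651$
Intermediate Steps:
$\sqrt{\left(- \frac{5}{4} - \frac{5}{6}\right) + \left(3 - -4\right)} 13 \left(-2\right) = \sqrt{\left(\left(-5\right) \frac{1}{4} - \frac{5}{6}\right) + \left(3 + 4\right)} 13 \left(-2\right) = \sqrt{\left(- \frac{5}{4} - \frac{5}{6}\right) + 7} \cdot 13 \left(-2\right) = \sqrt{- \frac{25}{12} + 7} \cdot 13 \left(-2\right) = \sqrt{\frac{59}{12}} \cdot 13 \left(-2\right) = \frac{\sqrt{177}}{6} \cdot 13 \left(-2\right) = \frac{13 \sqrt{177}}{6} \left(-2\right) = - \frac{13 \sqrt{177}}{3}$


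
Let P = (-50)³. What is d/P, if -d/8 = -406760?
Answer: -81352/3125 ≈ -26.033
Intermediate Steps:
d = 3254080 (d = -8*(-406760) = 3254080)
P = -125000
d/P = 3254080/(-125000) = 3254080*(-1/125000) = -81352/3125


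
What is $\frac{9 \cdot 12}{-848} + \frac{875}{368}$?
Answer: $\frac{43891}{19504} \approx 2.2504$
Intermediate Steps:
$\frac{9 \cdot 12}{-848} + \frac{875}{368} = 108 \left(- \frac{1}{848}\right) + 875 \cdot \frac{1}{368} = - \frac{27}{212} + \frac{875}{368} = \frac{43891}{19504}$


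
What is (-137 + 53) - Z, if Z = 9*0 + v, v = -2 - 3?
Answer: -79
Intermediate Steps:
v = -5
Z = -5 (Z = 9*0 - 5 = 0 - 5 = -5)
(-137 + 53) - Z = (-137 + 53) - 1*(-5) = -84 + 5 = -79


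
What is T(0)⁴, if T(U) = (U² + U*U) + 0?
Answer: 0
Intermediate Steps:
T(U) = 2*U² (T(U) = (U² + U²) + 0 = 2*U² + 0 = 2*U²)
T(0)⁴ = (2*0²)⁴ = (2*0)⁴ = 0⁴ = 0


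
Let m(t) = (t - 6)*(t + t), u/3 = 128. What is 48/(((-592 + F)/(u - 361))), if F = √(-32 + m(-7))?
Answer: -326784/175157 - 2760*√6/175157 ≈ -1.9043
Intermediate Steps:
u = 384 (u = 3*128 = 384)
m(t) = 2*t*(-6 + t) (m(t) = (-6 + t)*(2*t) = 2*t*(-6 + t))
F = 5*√6 (F = √(-32 + 2*(-7)*(-6 - 7)) = √(-32 + 2*(-7)*(-13)) = √(-32 + 182) = √150 = 5*√6 ≈ 12.247)
48/(((-592 + F)/(u - 361))) = 48/(((-592 + 5*√6)/(384 - 361))) = 48/(((-592 + 5*√6)/23)) = 48/(((-592 + 5*√6)*(1/23))) = 48/(-592/23 + 5*√6/23)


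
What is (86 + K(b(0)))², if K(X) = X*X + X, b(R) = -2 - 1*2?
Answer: 9604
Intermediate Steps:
b(R) = -4 (b(R) = -2 - 2 = -4)
K(X) = X + X² (K(X) = X² + X = X + X²)
(86 + K(b(0)))² = (86 - 4*(1 - 4))² = (86 - 4*(-3))² = (86 + 12)² = 98² = 9604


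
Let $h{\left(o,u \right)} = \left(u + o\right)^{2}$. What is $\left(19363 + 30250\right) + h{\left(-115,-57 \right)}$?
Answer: $79197$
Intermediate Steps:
$h{\left(o,u \right)} = \left(o + u\right)^{2}$
$\left(19363 + 30250\right) + h{\left(-115,-57 \right)} = \left(19363 + 30250\right) + \left(-115 - 57\right)^{2} = 49613 + \left(-172\right)^{2} = 49613 + 29584 = 79197$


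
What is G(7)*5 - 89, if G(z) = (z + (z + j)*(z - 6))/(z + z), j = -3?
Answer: -1191/14 ≈ -85.071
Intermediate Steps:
G(z) = (z + (-6 + z)*(-3 + z))/(2*z) (G(z) = (z + (z - 3)*(z - 6))/(z + z) = (z + (-3 + z)*(-6 + z))/((2*z)) = (z + (-6 + z)*(-3 + z))*(1/(2*z)) = (z + (-6 + z)*(-3 + z))/(2*z))
G(7)*5 - 89 = (-4 + (1/2)*7 + 9/7)*5 - 89 = (-4 + 7/2 + 9*(1/7))*5 - 89 = (-4 + 7/2 + 9/7)*5 - 89 = (11/14)*5 - 89 = 55/14 - 89 = -1191/14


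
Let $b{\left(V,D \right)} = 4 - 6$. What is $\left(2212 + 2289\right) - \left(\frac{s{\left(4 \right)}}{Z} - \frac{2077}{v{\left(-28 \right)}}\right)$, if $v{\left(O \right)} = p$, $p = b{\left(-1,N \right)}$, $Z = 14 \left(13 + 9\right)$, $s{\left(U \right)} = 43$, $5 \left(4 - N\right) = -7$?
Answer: $\frac{1066407}{308} \approx 3462.4$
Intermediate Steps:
$N = \frac{27}{5}$ ($N = 4 - - \frac{7}{5} = 4 + \frac{7}{5} = \frac{27}{5} \approx 5.4$)
$b{\left(V,D \right)} = -2$ ($b{\left(V,D \right)} = 4 - 6 = -2$)
$Z = 308$ ($Z = 14 \cdot 22 = 308$)
$p = -2$
$v{\left(O \right)} = -2$
$\left(2212 + 2289\right) - \left(\frac{s{\left(4 \right)}}{Z} - \frac{2077}{v{\left(-28 \right)}}\right) = \left(2212 + 2289\right) - \left(\frac{43}{308} - \frac{2077}{-2}\right) = 4501 - \left(43 \cdot \frac{1}{308} - - \frac{2077}{2}\right) = 4501 - \left(\frac{43}{308} + \frac{2077}{2}\right) = 4501 - \frac{319901}{308} = \frac{1066407}{308}$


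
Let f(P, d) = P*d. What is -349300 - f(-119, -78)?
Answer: -358582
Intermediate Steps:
-349300 - f(-119, -78) = -349300 - (-119)*(-78) = -349300 - 1*9282 = -349300 - 9282 = -358582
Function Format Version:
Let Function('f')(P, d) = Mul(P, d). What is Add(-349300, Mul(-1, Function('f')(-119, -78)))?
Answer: -358582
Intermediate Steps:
Add(-349300, Mul(-1, Function('f')(-119, -78))) = Add(-349300, Mul(-1, Mul(-119, -78))) = Add(-349300, Mul(-1, 9282)) = Add(-349300, -9282) = -358582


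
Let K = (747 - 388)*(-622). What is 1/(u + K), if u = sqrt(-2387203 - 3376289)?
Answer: -111649/24933880148 - 3*I*sqrt(160097)/24933880148 ≈ -4.4778e-6 - 4.8142e-8*I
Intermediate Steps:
K = -223298 (K = 359*(-622) = -223298)
u = 6*I*sqrt(160097) (u = sqrt(-5763492) = 6*I*sqrt(160097) ≈ 2400.7*I)
1/(u + K) = 1/(6*I*sqrt(160097) - 223298) = 1/(-223298 + 6*I*sqrt(160097))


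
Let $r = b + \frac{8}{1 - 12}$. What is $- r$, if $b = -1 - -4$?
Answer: $- \frac{25}{11} \approx -2.2727$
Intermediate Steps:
$b = 3$ ($b = -1 + 4 = 3$)
$r = \frac{25}{11}$ ($r = 3 + \frac{8}{1 - 12} = 3 + \frac{8}{-11} = 3 + 8 \left(- \frac{1}{11}\right) = 3 - \frac{8}{11} = \frac{25}{11} \approx 2.2727$)
$- r = \left(-1\right) \frac{25}{11} = - \frac{25}{11}$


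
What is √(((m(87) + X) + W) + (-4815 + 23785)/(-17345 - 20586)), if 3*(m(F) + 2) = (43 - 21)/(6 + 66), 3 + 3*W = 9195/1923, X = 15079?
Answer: √2887820686778352475677/437647878 ≈ 122.79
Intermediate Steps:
W = 1142/1923 (W = -1 + (9195/1923)/3 = -1 + (9195*(1/1923))/3 = -1 + (⅓)*(3065/641) = -1 + 3065/1923 = 1142/1923 ≈ 0.59386)
m(F) = -205/108 (m(F) = -2 + ((43 - 21)/(6 + 66))/3 = -2 + (22/72)/3 = -2 + (22*(1/72))/3 = -2 + (⅓)*(11/36) = -2 + 11/108 = -205/108)
√(((m(87) + X) + W) + (-4815 + 23785)/(-17345 - 20586)) = √(((-205/108 + 15079) + 1142/1923) + (-4815 + 23785)/(-17345 - 20586)) = √((1628327/108 + 1142/1923) + 18970/(-37931)) = √(1043798719/69228 + 18970*(-1/37931)) = √(1043798719/69228 - 18970/37931) = √(39591015955229/2625887268) = √2887820686778352475677/437647878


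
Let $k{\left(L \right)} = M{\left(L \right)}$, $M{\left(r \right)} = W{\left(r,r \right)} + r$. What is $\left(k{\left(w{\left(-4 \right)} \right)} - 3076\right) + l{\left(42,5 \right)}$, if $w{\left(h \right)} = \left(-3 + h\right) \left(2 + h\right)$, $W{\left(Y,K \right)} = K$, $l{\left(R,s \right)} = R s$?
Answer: $-2838$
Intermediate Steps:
$M{\left(r \right)} = 2 r$ ($M{\left(r \right)} = r + r = 2 r$)
$k{\left(L \right)} = 2 L$
$\left(k{\left(w{\left(-4 \right)} \right)} - 3076\right) + l{\left(42,5 \right)} = \left(2 \left(-6 + \left(-4\right)^{2} - -4\right) - 3076\right) + 42 \cdot 5 = \left(2 \left(-6 + 16 + 4\right) - 3076\right) + 210 = \left(2 \cdot 14 - 3076\right) + 210 = \left(28 - 3076\right) + 210 = -3048 + 210 = -2838$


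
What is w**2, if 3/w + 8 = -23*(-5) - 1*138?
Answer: 9/961 ≈ 0.0093652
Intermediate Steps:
w = -3/31 (w = 3/(-8 + (-23*(-5) - 1*138)) = 3/(-8 + (115 - 138)) = 3/(-8 - 23) = 3/(-31) = 3*(-1/31) = -3/31 ≈ -0.096774)
w**2 = (-3/31)**2 = 9/961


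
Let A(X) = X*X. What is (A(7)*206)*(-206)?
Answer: -2079364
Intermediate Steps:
A(X) = X**2
(A(7)*206)*(-206) = (7**2*206)*(-206) = (49*206)*(-206) = 10094*(-206) = -2079364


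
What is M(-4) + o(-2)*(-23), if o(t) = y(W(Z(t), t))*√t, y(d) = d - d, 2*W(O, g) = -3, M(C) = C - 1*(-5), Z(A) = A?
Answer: 1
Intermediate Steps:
M(C) = 5 + C (M(C) = C + 5 = 5 + C)
W(O, g) = -3/2 (W(O, g) = (½)*(-3) = -3/2)
y(d) = 0
o(t) = 0 (o(t) = 0*√t = 0)
M(-4) + o(-2)*(-23) = (5 - 4) + 0*(-23) = 1 + 0 = 1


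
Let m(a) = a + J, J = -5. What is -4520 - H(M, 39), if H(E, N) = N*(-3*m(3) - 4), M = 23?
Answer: -4598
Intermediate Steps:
m(a) = -5 + a (m(a) = a - 5 = -5 + a)
H(E, N) = 2*N (H(E, N) = N*(-3*(-5 + 3) - 4) = N*(-3*(-2) - 4) = N*(6 - 4) = N*2 = 2*N)
-4520 - H(M, 39) = -4520 - 2*39 = -4520 - 1*78 = -4520 - 78 = -4598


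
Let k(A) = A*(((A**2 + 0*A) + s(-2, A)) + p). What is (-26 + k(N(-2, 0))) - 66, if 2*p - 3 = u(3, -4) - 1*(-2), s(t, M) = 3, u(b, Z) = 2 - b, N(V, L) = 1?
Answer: -86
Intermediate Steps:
p = 2 (p = 3/2 + ((2 - 1*3) - 1*(-2))/2 = 3/2 + ((2 - 3) + 2)/2 = 3/2 + (-1 + 2)/2 = 3/2 + (1/2)*1 = 3/2 + 1/2 = 2)
k(A) = A*(5 + A**2) (k(A) = A*(((A**2 + 0*A) + 3) + 2) = A*(((A**2 + 0) + 3) + 2) = A*((A**2 + 3) + 2) = A*((3 + A**2) + 2) = A*(5 + A**2))
(-26 + k(N(-2, 0))) - 66 = (-26 + 1*(5 + 1**2)) - 66 = (-26 + 1*(5 + 1)) - 66 = (-26 + 1*6) - 66 = (-26 + 6) - 66 = -20 - 66 = -86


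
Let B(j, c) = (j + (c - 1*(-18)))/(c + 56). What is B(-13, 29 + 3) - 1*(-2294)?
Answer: 201909/88 ≈ 2294.4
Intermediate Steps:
B(j, c) = (18 + c + j)/(56 + c) (B(j, c) = (j + (c + 18))/(56 + c) = (j + (18 + c))/(56 + c) = (18 + c + j)/(56 + c))
B(-13, 29 + 3) - 1*(-2294) = (18 + (29 + 3) - 13)/(56 + (29 + 3)) - 1*(-2294) = (18 + 32 - 13)/(56 + 32) + 2294 = 37/88 + 2294 = 201909/88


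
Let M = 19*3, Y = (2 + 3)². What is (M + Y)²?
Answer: 6724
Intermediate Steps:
Y = 25 (Y = 5² = 25)
M = 57
(M + Y)² = (57 + 25)² = 82² = 6724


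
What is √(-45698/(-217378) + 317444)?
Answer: √3750063282624085/108689 ≈ 563.42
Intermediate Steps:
√(-45698/(-217378) + 317444) = √(-45698*(-1/217378) + 317444) = √(22849/108689 + 317444) = √(34502693765/108689) = √3750063282624085/108689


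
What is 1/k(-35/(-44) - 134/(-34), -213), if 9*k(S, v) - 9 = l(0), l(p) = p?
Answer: 1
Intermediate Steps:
k(S, v) = 1 (k(S, v) = 1 + (1/9)*0 = 1 + 0 = 1)
1/k(-35/(-44) - 134/(-34), -213) = 1/1 = 1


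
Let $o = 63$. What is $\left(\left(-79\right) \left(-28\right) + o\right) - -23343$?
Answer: $25618$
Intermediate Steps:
$\left(\left(-79\right) \left(-28\right) + o\right) - -23343 = \left(\left(-79\right) \left(-28\right) + 63\right) - -23343 = \left(2212 + 63\right) + 23343 = 2275 + 23343 = 25618$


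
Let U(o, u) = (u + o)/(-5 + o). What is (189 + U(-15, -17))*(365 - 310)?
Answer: 10483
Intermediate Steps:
U(o, u) = (o + u)/(-5 + o)
(189 + U(-15, -17))*(365 - 310) = (189 + (-15 - 17)/(-5 - 15))*(365 - 310) = (189 - 32/(-20))*55 = (189 - 1/20*(-32))*55 = (189 + 8/5)*55 = (953/5)*55 = 10483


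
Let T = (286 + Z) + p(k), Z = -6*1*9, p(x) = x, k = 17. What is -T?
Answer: -249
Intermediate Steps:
Z = -54 (Z = -6*9 = -54)
T = 249 (T = (286 - 54) + 17 = 232 + 17 = 249)
-T = -1*249 = -249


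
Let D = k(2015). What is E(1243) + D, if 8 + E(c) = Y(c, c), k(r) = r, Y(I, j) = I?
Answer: 3250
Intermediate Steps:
E(c) = -8 + c
D = 2015
E(1243) + D = (-8 + 1243) + 2015 = 1235 + 2015 = 3250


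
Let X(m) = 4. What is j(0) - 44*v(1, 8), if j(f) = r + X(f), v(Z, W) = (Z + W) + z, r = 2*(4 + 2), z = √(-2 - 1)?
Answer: -380 - 44*I*√3 ≈ -380.0 - 76.21*I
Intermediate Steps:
z = I*√3 (z = √(-3) = I*√3 ≈ 1.732*I)
r = 12 (r = 2*6 = 12)
v(Z, W) = W + Z + I*√3 (v(Z, W) = (Z + W) + I*√3 = (W + Z) + I*√3 = W + Z + I*√3)
j(f) = 16 (j(f) = 12 + 4 = 16)
j(0) - 44*v(1, 8) = 16 - 44*(8 + 1 + I*√3) = 16 - 44*(9 + I*√3) = 16 + (-396 - 44*I*√3) = -380 - 44*I*√3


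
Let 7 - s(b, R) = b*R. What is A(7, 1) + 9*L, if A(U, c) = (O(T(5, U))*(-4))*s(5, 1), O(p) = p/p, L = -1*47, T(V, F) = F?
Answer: -431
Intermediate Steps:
L = -47
O(p) = 1
s(b, R) = 7 - R*b (s(b, R) = 7 - b*R = 7 - R*b)
A(U, c) = -8 (A(U, c) = (1*(-4))*(7 - 1*1*5) = -4*(7 - 5) = -4*2 = -8)
A(7, 1) + 9*L = -8 + 9*(-47) = -8 - 423 = -431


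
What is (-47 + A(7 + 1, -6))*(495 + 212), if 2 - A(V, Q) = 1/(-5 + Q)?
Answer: -349258/11 ≈ -31751.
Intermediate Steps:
A(V, Q) = 2 - 1/(-5 + Q)
(-47 + A(7 + 1, -6))*(495 + 212) = (-47 + (-11 + 2*(-6))/(-5 - 6))*(495 + 212) = (-47 + (-11 - 12)/(-11))*707 = (-47 - 1/11*(-23))*707 = (-47 + 23/11)*707 = -494/11*707 = -349258/11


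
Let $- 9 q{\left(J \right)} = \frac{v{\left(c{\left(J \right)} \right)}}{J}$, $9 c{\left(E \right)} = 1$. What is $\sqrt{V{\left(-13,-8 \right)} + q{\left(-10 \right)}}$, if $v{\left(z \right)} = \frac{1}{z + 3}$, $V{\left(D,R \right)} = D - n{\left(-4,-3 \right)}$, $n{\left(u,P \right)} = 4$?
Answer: $\frac{i \sqrt{333130}}{140} \approx 4.1227 i$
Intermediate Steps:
$c{\left(E \right)} = \frac{1}{9}$ ($c{\left(E \right)} = \frac{1}{9} \cdot 1 = \frac{1}{9}$)
$V{\left(D,R \right)} = -4 + D$ ($V{\left(D,R \right)} = D - 4 = -4 + D$)
$v{\left(z \right)} = \frac{1}{3 + z}$
$q{\left(J \right)} = - \frac{1}{28 J}$ ($q{\left(J \right)} = - \frac{\frac{1}{3 + \frac{1}{9}} \frac{1}{J}}{9} = - \frac{\frac{1}{\frac{28}{9}} \frac{1}{J}}{9} = - \frac{\frac{9}{28} \frac{1}{J}}{9} = - \frac{1}{28 J}$)
$\sqrt{V{\left(-13,-8 \right)} + q{\left(-10 \right)}} = \sqrt{\left(-4 - 13\right) - \frac{1}{28 \left(-10\right)}} = \sqrt{-17 - - \frac{1}{280}} = \sqrt{-17 + \frac{1}{280}} = \sqrt{- \frac{4759}{280}} = \frac{i \sqrt{333130}}{140}$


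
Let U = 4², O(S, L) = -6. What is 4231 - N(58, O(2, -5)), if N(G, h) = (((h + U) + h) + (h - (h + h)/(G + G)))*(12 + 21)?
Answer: 124514/29 ≈ 4293.6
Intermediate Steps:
U = 16
N(G, h) = 528 + 99*h - 33*h/G (N(G, h) = (((h + 16) + h) + (h - (h + h)/(G + G)))*(12 + 21) = (((16 + h) + h) + (h - 2*h/(2*G)))*33 = ((16 + 2*h) + (h - 2*h*1/(2*G)))*33 = ((16 + 2*h) + (h - h/G))*33 = (16 + 3*h - h/G)*33 = 528 + 99*h - 33*h/G)
4231 - N(58, O(2, -5)) = 4231 - (528 + 99*(-6) - 33*(-6)/58) = 4231 - (528 - 594 - 33*(-6)*1/58) = 4231 - (528 - 594 + 99/29) = 4231 - 1*(-1815/29) = 4231 + 1815/29 = 124514/29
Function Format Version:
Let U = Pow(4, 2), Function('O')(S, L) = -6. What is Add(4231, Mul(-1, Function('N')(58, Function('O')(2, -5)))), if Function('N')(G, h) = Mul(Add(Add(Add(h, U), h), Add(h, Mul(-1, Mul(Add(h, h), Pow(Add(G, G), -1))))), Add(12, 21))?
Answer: Rational(124514, 29) ≈ 4293.6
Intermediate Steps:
U = 16
Function('N')(G, h) = Add(528, Mul(99, h), Mul(-33, h, Pow(G, -1))) (Function('N')(G, h) = Mul(Add(Add(Add(h, 16), h), Add(h, Mul(-1, Mul(Add(h, h), Pow(Add(G, G), -1))))), Add(12, 21)) = Mul(Add(Add(Add(16, h), h), Add(h, Mul(-1, Mul(Mul(2, h), Pow(Mul(2, G), -1))))), 33) = Mul(Add(Add(16, Mul(2, h)), Add(h, Mul(-1, Mul(Mul(2, h), Mul(Rational(1, 2), Pow(G, -1)))))), 33) = Mul(Add(Add(16, Mul(2, h)), Add(h, Mul(-1, Mul(h, Pow(G, -1))))), 33) = Mul(Add(Add(16, Mul(2, h)), Add(h, Mul(-1, h, Pow(G, -1)))), 33) = Mul(Add(16, Mul(3, h), Mul(-1, h, Pow(G, -1))), 33) = Add(528, Mul(99, h), Mul(-33, h, Pow(G, -1))))
Add(4231, Mul(-1, Function('N')(58, Function('O')(2, -5)))) = Add(4231, Mul(-1, Add(528, Mul(99, -6), Mul(-33, -6, Pow(58, -1))))) = Add(4231, Mul(-1, Add(528, -594, Mul(-33, -6, Rational(1, 58))))) = Add(4231, Mul(-1, Add(528, -594, Rational(99, 29)))) = Add(4231, Mul(-1, Rational(-1815, 29))) = Add(4231, Rational(1815, 29)) = Rational(124514, 29)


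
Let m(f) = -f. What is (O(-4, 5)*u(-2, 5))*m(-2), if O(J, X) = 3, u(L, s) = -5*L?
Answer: 60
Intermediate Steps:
(O(-4, 5)*u(-2, 5))*m(-2) = (3*(-5*(-2)))*(-1*(-2)) = (3*10)*2 = 30*2 = 60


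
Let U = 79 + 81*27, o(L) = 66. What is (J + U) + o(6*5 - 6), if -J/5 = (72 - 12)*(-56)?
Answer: 19132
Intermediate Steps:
U = 2266 (U = 79 + 2187 = 2266)
J = 16800 (J = -5*(72 - 12)*(-56) = -300*(-56) = -5*(-3360) = 16800)
(J + U) + o(6*5 - 6) = (16800 + 2266) + 66 = 19066 + 66 = 19132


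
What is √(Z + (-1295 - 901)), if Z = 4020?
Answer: 4*√114 ≈ 42.708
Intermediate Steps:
√(Z + (-1295 - 901)) = √(4020 + (-1295 - 901)) = √(4020 - 2196) = √1824 = 4*√114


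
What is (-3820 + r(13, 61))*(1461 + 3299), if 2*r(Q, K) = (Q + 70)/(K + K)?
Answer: -1109076430/61 ≈ -1.8182e+7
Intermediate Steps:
r(Q, K) = (70 + Q)/(4*K) (r(Q, K) = ((Q + 70)/(K + K))/2 = ((70 + Q)/((2*K)))/2 = ((70 + Q)*(1/(2*K)))/2 = ((70 + Q)/(2*K))/2 = (70 + Q)/(4*K))
(-3820 + r(13, 61))*(1461 + 3299) = (-3820 + (¼)*(70 + 13)/61)*(1461 + 3299) = (-3820 + (¼)*(1/61)*83)*4760 = (-3820 + 83/244)*4760 = -931997/244*4760 = -1109076430/61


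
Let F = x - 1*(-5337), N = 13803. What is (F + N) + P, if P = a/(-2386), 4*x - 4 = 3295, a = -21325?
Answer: 95314437/4772 ≈ 19974.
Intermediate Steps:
x = 3299/4 (x = 1 + (1/4)*3295 = 1 + 3295/4 = 3299/4 ≈ 824.75)
F = 24647/4 (F = 3299/4 - 1*(-5337) = 3299/4 + 5337 = 24647/4 ≈ 6161.8)
P = 21325/2386 (P = -21325/(-2386) = -21325*(-1/2386) = 21325/2386 ≈ 8.9375)
(F + N) + P = (24647/4 + 13803) + 21325/2386 = 79859/4 + 21325/2386 = 95314437/4772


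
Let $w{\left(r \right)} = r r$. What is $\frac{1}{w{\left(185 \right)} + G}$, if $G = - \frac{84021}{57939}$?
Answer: $\frac{2759}{94422774} \approx 2.922 \cdot 10^{-5}$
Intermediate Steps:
$w{\left(r \right)} = r^{2}$
$G = - \frac{4001}{2759}$ ($G = \left(-84021\right) \frac{1}{57939} = - \frac{4001}{2759} \approx -1.4502$)
$\frac{1}{w{\left(185 \right)} + G} = \frac{1}{185^{2} - \frac{4001}{2759}} = \frac{1}{34225 - \frac{4001}{2759}} = \frac{1}{\frac{94422774}{2759}} = \frac{2759}{94422774}$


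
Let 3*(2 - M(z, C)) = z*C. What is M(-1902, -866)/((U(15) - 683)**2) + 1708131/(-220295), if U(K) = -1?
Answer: -153351757421/17177722920 ≈ -8.9274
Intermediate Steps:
M(z, C) = 2 - C*z/3 (M(z, C) = 2 - z*C/3 = 2 - C*z/3)
M(-1902, -866)/((U(15) - 683)**2) + 1708131/(-220295) = (2 - 1/3*(-866)*(-1902))/((-1 - 683)**2) + 1708131/(-220295) = (2 - 549044)/((-684)**2) + 1708131*(-1/220295) = -549042/467856 - 1708131/220295 = -549042*1/467856 - 1708131/220295 = -91507/77976 - 1708131/220295 = -153351757421/17177722920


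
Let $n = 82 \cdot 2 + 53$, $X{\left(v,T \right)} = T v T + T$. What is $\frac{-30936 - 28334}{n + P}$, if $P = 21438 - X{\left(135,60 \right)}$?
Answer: $\frac{11854}{92881} \approx 0.12763$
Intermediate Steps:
$X{\left(v,T \right)} = T + v T^{2}$ ($X{\left(v,T \right)} = v T^{2} + T = T + v T^{2}$)
$n = 217$ ($n = 164 + 53 = 217$)
$P = -464622$ ($P = 21438 - 60 \left(1 + 60 \cdot 135\right) = 21438 - 60 \left(1 + 8100\right) = 21438 - 60 \cdot 8101 = 21438 - 486060 = -464622$)
$\frac{-30936 - 28334}{n + P} = \frac{-30936 - 28334}{217 - 464622} = - \frac{59270}{-464405} = \left(-59270\right) \left(- \frac{1}{464405}\right) = \frac{11854}{92881}$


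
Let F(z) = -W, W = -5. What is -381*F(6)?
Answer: -1905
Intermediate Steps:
F(z) = 5 (F(z) = -(-5) = -1*(-5) = 5)
-381*F(6) = -381*5 = -1905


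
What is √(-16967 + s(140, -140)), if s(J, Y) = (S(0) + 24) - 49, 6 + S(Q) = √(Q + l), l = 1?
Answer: I*√16997 ≈ 130.37*I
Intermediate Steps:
S(Q) = -6 + √(1 + Q) (S(Q) = -6 + √(Q + 1) = -6 + √(1 + Q))
s(J, Y) = -30 (s(J, Y) = ((-6 + √(1 + 0)) + 24) - 49 = ((-6 + √1) + 24) - 49 = ((-6 + 1) + 24) - 49 = (-5 + 24) - 49 = 19 - 49 = -30)
√(-16967 + s(140, -140)) = √(-16967 - 30) = √(-16997) = I*√16997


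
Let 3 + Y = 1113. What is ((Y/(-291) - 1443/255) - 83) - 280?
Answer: -3071042/8245 ≈ -372.47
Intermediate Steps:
Y = 1110 (Y = -3 + 1113 = 1110)
((Y/(-291) - 1443/255) - 83) - 280 = ((1110/(-291) - 1443/255) - 83) - 280 = ((1110*(-1/291) - 1443*1/255) - 83) - 280 = ((-370/97 - 481/85) - 83) - 280 = (-78107/8245 - 83) - 280 = -762442/8245 - 280 = -3071042/8245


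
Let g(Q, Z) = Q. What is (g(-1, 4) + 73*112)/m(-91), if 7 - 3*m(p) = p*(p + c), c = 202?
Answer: 24525/10108 ≈ 2.4263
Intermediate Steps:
m(p) = 7/3 - p*(202 + p)/3 (m(p) = 7/3 - p*(p + 202)/3 = 7/3 - p*(202 + p)/3)
(g(-1, 4) + 73*112)/m(-91) = (-1 + 73*112)/(7/3 - 202/3*(-91) - ⅓*(-91)²) = (-1 + 8176)/(7/3 + 18382/3 - ⅓*8281) = 8175/(7/3 + 18382/3 - 8281/3) = 8175/(10108/3) = 8175*(3/10108) = 24525/10108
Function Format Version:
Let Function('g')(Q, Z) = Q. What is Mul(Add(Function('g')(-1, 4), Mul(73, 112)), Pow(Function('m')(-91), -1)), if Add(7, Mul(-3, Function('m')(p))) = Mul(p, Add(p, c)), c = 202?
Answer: Rational(24525, 10108) ≈ 2.4263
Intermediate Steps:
Function('m')(p) = Add(Rational(7, 3), Mul(Rational(-1, 3), p, Add(202, p))) (Function('m')(p) = Add(Rational(7, 3), Mul(Rational(-1, 3), Mul(p, Add(p, 202)))) = Add(Rational(7, 3), Mul(Rational(-1, 3), Mul(p, Add(202, p)))) = Add(Rational(7, 3), Mul(Rational(-1, 3), p, Add(202, p))))
Mul(Add(Function('g')(-1, 4), Mul(73, 112)), Pow(Function('m')(-91), -1)) = Mul(Add(-1, Mul(73, 112)), Pow(Add(Rational(7, 3), Mul(Rational(-202, 3), -91), Mul(Rational(-1, 3), Pow(-91, 2))), -1)) = Mul(Add(-1, 8176), Pow(Add(Rational(7, 3), Rational(18382, 3), Mul(Rational(-1, 3), 8281)), -1)) = Mul(8175, Pow(Add(Rational(7, 3), Rational(18382, 3), Rational(-8281, 3)), -1)) = Mul(8175, Pow(Rational(10108, 3), -1)) = Mul(8175, Rational(3, 10108)) = Rational(24525, 10108)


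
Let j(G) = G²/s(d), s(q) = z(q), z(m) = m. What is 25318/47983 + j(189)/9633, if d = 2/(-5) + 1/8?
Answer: -1689160474/130369811 ≈ -12.957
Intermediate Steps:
d = -11/40 (d = 2*(-⅕) + 1*(⅛) = -⅖ + ⅛ = -11/40 ≈ -0.27500)
s(q) = q
j(G) = -40*G²/11 (j(G) = G²/(-11/40) = G²*(-40/11) = -40*G²/11)
25318/47983 + j(189)/9633 = 25318/47983 - 40/11*189²/9633 = 25318*(1/47983) - 40/11*35721*(1/9633) = 25318/47983 - 1428840/11*1/9633 = 25318/47983 - 476280/35321 = -1689160474/130369811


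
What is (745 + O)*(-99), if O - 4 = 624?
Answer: -135927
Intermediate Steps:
O = 628 (O = 4 + 624 = 628)
(745 + O)*(-99) = (745 + 628)*(-99) = 1373*(-99) = -135927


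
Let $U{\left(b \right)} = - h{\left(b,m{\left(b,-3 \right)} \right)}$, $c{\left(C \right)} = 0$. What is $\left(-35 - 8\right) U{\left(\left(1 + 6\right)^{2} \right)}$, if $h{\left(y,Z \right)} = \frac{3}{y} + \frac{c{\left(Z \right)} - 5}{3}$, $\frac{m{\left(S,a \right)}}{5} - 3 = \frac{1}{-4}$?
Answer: $- \frac{10148}{147} \approx -69.034$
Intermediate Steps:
$m{\left(S,a \right)} = \frac{55}{4}$ ($m{\left(S,a \right)} = 15 + \frac{5}{-4} = 15 + 5 \left(- \frac{1}{4}\right) = 15 - \frac{5}{4} = \frac{55}{4}$)
$h{\left(y,Z \right)} = - \frac{5}{3} + \frac{3}{y}$ ($h{\left(y,Z \right)} = \frac{3}{y} + \frac{0 - 5}{3} = \frac{3}{y} - \frac{5}{3} = - \frac{5}{3} + \frac{3}{y}$)
$U{\left(b \right)} = \frac{5}{3} - \frac{3}{b}$ ($U{\left(b \right)} = - (- \frac{5}{3} + \frac{3}{b}) = \frac{5}{3} - \frac{3}{b}$)
$\left(-35 - 8\right) U{\left(\left(1 + 6\right)^{2} \right)} = \left(-35 - 8\right) \left(\frac{5}{3} - \frac{3}{\left(1 + 6\right)^{2}}\right) = - 43 \left(\frac{5}{3} - \frac{3}{7^{2}}\right) = - 43 \left(\frac{5}{3} - \frac{3}{49}\right) = \left(-43\right) \frac{236}{147} = - \frac{10148}{147}$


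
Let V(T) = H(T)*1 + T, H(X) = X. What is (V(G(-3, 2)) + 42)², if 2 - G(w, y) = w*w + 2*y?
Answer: 400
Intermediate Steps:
G(w, y) = 2 - w² - 2*y (G(w, y) = 2 - (w*w + 2*y) = 2 - (w² + 2*y) = 2 + (-w² - 2*y) = 2 - w² - 2*y)
V(T) = 2*T (V(T) = T*1 + T = T + T = 2*T)
(V(G(-3, 2)) + 42)² = (2*(2 - 1*(-3)² - 2*2) + 42)² = (2*(2 - 1*9 - 4) + 42)² = (2*(2 - 9 - 4) + 42)² = (2*(-11) + 42)² = (-22 + 42)² = 20² = 400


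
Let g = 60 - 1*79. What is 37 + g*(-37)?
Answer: 740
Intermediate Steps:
g = -19 (g = 60 - 79 = -19)
37 + g*(-37) = 37 - 19*(-37) = 37 + 703 = 740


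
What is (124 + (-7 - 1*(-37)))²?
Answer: 23716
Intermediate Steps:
(124 + (-7 - 1*(-37)))² = (124 + (-7 + 37))² = (124 + 30)² = 154² = 23716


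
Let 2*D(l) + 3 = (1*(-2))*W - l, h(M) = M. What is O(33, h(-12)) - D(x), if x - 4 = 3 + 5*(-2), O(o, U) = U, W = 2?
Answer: -10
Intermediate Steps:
x = -3 (x = 4 + (3 + 5*(-2)) = 4 + (3 - 10) = 4 - 7 = -3)
D(l) = -7/2 - l/2 (D(l) = -3/2 + ((1*(-2))*2 - l)/2 = -3/2 + (-2*2 - l)/2 = -3/2 + (-4 - l)/2 = -3/2 + (-2 - l/2) = -7/2 - l/2)
O(33, h(-12)) - D(x) = -12 - (-7/2 - ½*(-3)) = -12 - (-7/2 + 3/2) = -12 - 1*(-2) = -12 + 2 = -10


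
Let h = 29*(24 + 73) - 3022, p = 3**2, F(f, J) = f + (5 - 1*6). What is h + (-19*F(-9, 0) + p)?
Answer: -10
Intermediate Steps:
F(f, J) = -1 + f (F(f, J) = f + (5 - 6) = f - 1 = -1 + f)
p = 9
h = -209 (h = 29*97 - 3022 = 2813 - 3022 = -209)
h + (-19*F(-9, 0) + p) = -209 + (-19*(-1 - 9) + 9) = -209 + (-19*(-10) + 9) = -209 + (190 + 9) = -209 + 199 = -10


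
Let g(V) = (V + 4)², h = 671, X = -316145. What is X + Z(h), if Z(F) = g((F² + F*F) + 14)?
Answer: 810899933855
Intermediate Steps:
g(V) = (4 + V)²
Z(F) = (18 + 2*F²)² (Z(F) = (4 + ((F² + F*F) + 14))² = (4 + ((F² + F²) + 14))² = (4 + (2*F² + 14))² = (4 + (14 + 2*F²))² = (18 + 2*F²)²)
X + Z(h) = -316145 + 4*(9 + 671²)² = -316145 + 4*(9 + 450241)² = -316145 + 4*450250² = -316145 + 4*202725062500 = -316145 + 810900250000 = 810899933855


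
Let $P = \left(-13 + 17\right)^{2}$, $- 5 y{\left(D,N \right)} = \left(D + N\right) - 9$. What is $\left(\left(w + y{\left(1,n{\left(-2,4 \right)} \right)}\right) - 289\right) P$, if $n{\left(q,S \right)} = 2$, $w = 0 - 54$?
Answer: $- \frac{27344}{5} \approx -5468.8$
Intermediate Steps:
$w = -54$ ($w = 0 - 54 = -54$)
$y{\left(D,N \right)} = \frac{9}{5} - \frac{D}{5} - \frac{N}{5}$ ($y{\left(D,N \right)} = - \frac{\left(D + N\right) - 9}{5} = - \frac{-9 + D + N}{5} = \frac{9}{5} - \frac{D}{5} - \frac{N}{5}$)
$P = 16$ ($P = 4^{2} = 16$)
$\left(\left(w + y{\left(1,n{\left(-2,4 \right)} \right)}\right) - 289\right) P = \left(\left(-54 - - \frac{6}{5}\right) - 289\right) 16 = \left(\left(-54 + \frac{6}{5}\right) - 289\right) 16 = \left(- \frac{264}{5} - 289\right) 16 = \left(- \frac{1709}{5}\right) 16 = - \frac{27344}{5}$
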